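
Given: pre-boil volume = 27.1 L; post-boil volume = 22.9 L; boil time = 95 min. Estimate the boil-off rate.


rate = (V_pre − V_post) / (t_min/60)
rate = (27.1 − 22.9) / (95/60)

2.6526 L/hr


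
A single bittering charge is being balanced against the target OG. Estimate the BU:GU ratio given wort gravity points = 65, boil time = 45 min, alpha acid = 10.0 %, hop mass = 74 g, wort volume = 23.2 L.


U = 1.65·0.000125^(GP/1000)·(1−e^(−0.04t))/4.15;  IBU = (α/100)·m·U·1000/V;  BU:GU = IBU/GP
U = 1.65·0.000125^(65/1000)·(1−e^(−0.04·45))/4.15 = 0.1850
IBU = (10.0/100)·74·0.1850·1000/23.2 = 59.0214
BU:GU = 59.0214/65

0.9080


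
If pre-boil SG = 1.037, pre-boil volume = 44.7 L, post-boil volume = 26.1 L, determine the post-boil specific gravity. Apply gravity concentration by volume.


SG_post = 1 + (SG_pre − 1)·V_pre/V_post
pts_pre = (1.037 − 1)·1000 = 37.0000
pts_post = 37.0000·44.7/26.1 = 63.3678
SG_post = 1 + 63.3678/1000

1.0634


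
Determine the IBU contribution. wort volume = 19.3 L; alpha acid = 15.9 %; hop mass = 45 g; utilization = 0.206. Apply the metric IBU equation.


IBU = (α/100)·mass·U·1000 / V
IBU = (15.9/100)·45·0.206·1000 / 19.3

76.3694 IBU


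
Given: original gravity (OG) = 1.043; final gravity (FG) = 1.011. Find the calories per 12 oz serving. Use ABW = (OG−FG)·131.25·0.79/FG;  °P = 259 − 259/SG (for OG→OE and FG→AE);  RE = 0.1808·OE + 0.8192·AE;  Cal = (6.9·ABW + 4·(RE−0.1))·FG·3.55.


ABW = (1.043 − 1.011)·131.25·0.79/1.011 = 3.2819
OE = 259 − 259/1.043 = 10.6779 °P
AE = 259 − 259/1.011 = 2.8180 °P
RE = 0.1808·10.6779 + 0.8192·2.8180 = 4.2391 °P
Cal = (6.9·3.2819 + 4·(4.2391−0.1))·1.011·3.55

140.6956 kcal


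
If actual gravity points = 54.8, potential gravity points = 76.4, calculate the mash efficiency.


efficiency = actual / potential × 100
efficiency = 54.8 / 76.4 × 100

71.7277 %


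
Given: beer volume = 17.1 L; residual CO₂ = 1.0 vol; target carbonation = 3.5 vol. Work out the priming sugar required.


sugar = (target − residual)·4.0·V
sugar = (3.5 − 1.0)·4.0·17.1

171.0000 g


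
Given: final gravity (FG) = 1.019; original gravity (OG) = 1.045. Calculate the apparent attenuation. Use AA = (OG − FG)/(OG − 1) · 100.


AA = (1.045 − 1.019)/(1.045 − 1) · 100

57.7778 %


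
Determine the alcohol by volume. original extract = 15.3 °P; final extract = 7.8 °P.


SG = 259/(259 − P);  ABV = (OG − FG)·131.25
OG = 259/(259 − 15.3) = 1.0628
FG = 259/(259 − 7.8) = 1.0311
ABV = (1.0628 − 1.0311)·131.25

4.1647 % ABV


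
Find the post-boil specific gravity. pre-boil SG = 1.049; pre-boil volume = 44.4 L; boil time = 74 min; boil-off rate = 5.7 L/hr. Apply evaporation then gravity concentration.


V_post = V_pre − rate·(t/60);  SG_post = 1 + (SG_pre−1)·V_pre/V_post
V_post = 44.4 − 5.7·(74/60) = 37.3700
SG_post = 1 + (1.049 − 1)·44.4/37.3700

1.0582


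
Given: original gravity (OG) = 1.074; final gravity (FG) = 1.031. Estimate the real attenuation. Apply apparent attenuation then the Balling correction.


AA = (OG−FG)/(OG−1)·100;  RA = AA·0.8192
AA = (1.074 − 1.031)/(1.074 − 1)·100 = 58.1081
RA = 58.1081·0.8192

47.6022 %


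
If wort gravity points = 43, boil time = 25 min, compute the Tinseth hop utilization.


U = 1.65·0.000125^(GP/1000) · (1 − e^(−0.04·t))/4.15
bigness = 1.65·0.000125^(43/1000) = 1.1211
boil_factor = (1 − e^(−0.04·25))/4.15 = 0.1523
U = 1.1211 · 0.1523

0.1708


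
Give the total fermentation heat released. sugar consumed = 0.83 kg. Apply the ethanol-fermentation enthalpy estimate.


Q = m_sugar · 590 kJ/kg
Q = 0.83 · 590

489.7000 kJ


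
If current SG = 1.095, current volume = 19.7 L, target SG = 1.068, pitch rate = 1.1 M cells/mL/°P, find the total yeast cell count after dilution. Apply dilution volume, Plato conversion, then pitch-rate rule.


V_w = V·((SG_c−1)/(SG_t−1)−1);  °P = 259 − 259/SG_t;  cells = rate·(V+V_w)·°P
V_w = 19.7·((1.095−1)/(1.068−1)−1) = 7.8221
V_final = 19.7 + 7.8221 = 27.5221
°P = 259 − 259/1.068 = 16.4906
cells = 1.1·27.5221·16.4906

499.2419 billion cells


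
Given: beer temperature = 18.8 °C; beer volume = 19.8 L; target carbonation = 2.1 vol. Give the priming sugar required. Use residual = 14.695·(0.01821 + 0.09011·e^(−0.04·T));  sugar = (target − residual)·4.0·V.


residual = 14.695·(0.01821 + 0.09011·e^(−0.04·18.8)) = 0.8918
sugar = (2.1 − 0.8918)·4.0·19.8

95.6864 g


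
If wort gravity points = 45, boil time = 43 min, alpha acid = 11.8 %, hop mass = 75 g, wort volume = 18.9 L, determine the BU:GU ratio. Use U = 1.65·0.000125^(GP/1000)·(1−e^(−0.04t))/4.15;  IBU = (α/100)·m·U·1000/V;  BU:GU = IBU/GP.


U = 1.65·0.000125^(45/1000)·(1−e^(−0.04·43))/4.15 = 0.2178
IBU = (11.8/100)·75·0.2178·1000/18.9 = 101.9968
BU:GU = 101.9968/45

2.2666


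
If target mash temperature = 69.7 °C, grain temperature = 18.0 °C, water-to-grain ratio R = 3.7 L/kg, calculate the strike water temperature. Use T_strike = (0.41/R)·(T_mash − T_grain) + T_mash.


T_strike = (0.41/3.7)·(69.7 − 18.0) + 69.7

75.4289 °C


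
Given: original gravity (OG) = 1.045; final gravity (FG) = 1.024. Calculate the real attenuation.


AA = (OG−FG)/(OG−1)·100;  RA = AA·0.8192
AA = (1.045 − 1.024)/(1.045 − 1)·100 = 46.6667
RA = 46.6667·0.8192

38.2293 %


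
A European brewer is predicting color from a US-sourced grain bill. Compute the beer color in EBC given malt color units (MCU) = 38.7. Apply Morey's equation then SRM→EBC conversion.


SRM = 1.4922·MCU^0.6859;  EBC = SRM·1.97
SRM = 1.4922·38.7^0.6859 = 18.3163
EBC = 18.3163·1.97

36.0831 EBC


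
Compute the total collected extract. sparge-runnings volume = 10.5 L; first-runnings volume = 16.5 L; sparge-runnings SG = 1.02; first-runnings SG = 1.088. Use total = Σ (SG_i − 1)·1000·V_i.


first = (1.088 − 1)·1000·16.5 = 1452.0000
sparge = (1.02 − 1)·1000·10.5 = 210.0000
total = 1452.0000 + 210.0000

1662.0000 gravity·L


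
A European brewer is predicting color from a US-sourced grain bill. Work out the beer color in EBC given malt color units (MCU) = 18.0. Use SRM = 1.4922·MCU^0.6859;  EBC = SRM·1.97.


SRM = 1.4922·18.0^0.6859 = 10.8347
EBC = 10.8347·1.97

21.3444 EBC


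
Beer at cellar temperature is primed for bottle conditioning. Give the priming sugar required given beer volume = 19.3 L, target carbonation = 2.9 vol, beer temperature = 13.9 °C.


residual = 14.695·(0.01821 + 0.09011·e^(−0.04·T));  sugar = (target − residual)·4.0·V
residual = 14.695·(0.01821 + 0.09011·e^(−0.04·13.9)) = 1.0270
sugar = (2.9 − 1.0270)·4.0·19.3

144.5953 g


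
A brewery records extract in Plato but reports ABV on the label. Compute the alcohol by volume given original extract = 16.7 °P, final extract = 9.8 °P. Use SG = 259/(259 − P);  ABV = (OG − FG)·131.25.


OG = 259/(259 − 16.7) = 1.0689
FG = 259/(259 − 9.8) = 1.0393
ABV = (1.0689 − 1.0393)·131.25

3.8846 % ABV


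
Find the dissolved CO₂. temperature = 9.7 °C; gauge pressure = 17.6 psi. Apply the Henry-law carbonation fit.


vols = (P + 14.695)·(0.01821 + 0.09011·e^(−0.04·T))
vols = (17.6 + 14.695)·(0.01821 + 0.09011·e^(−0.04·9.7))

2.5623 volumes


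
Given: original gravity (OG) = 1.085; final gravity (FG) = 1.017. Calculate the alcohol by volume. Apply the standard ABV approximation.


ABV = (OG − FG) · 131.25
ABV = (1.085 − 1.017) · 131.25

8.9250 % ABV


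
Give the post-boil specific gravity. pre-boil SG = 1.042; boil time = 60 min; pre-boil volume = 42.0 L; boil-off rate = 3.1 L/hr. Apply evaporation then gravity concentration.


V_post = V_pre − rate·(t/60);  SG_post = 1 + (SG_pre−1)·V_pre/V_post
V_post = 42.0 − 3.1·(60/60) = 38.9000
SG_post = 1 + (1.042 − 1)·42.0/38.9000

1.0453


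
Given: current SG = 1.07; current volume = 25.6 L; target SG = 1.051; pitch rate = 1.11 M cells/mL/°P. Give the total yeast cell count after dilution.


V_w = V·((SG_c−1)/(SG_t−1)−1);  °P = 259 − 259/SG_t;  cells = rate·(V+V_w)·°P
V_w = 25.6·((1.07−1)/(1.051−1)−1) = 9.5373
V_final = 25.6 + 9.5373 = 35.1373
°P = 259 − 259/1.051 = 12.5680
cells = 1.11·35.1373·12.5680

490.1828 billion cells


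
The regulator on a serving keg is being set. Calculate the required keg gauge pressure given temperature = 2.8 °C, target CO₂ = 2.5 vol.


psi = vols/(0.01821 + 0.09011·e^(−0.04·T)) − 14.695
psi = 2.5/(0.01821 + 0.09011·e^(−0.04·2.8)) − 14.695

10.6157 psi


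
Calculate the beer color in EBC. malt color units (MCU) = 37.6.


SRM = 1.4922·MCU^0.6859;  EBC = SRM·1.97
SRM = 1.4922·37.6^0.6859 = 17.9576
EBC = 17.9576·1.97

35.3765 EBC


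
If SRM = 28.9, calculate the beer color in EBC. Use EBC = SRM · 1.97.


EBC = 28.9 · 1.97

56.9330 EBC


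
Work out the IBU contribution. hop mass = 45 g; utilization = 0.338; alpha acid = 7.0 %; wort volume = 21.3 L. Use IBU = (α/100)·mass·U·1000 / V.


IBU = (7.0/100)·45·0.338·1000 / 21.3

49.9859 IBU


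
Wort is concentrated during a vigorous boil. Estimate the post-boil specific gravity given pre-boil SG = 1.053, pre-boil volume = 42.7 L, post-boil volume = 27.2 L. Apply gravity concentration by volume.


SG_post = 1 + (SG_pre − 1)·V_pre/V_post
pts_pre = (1.053 − 1)·1000 = 53.0000
pts_post = 53.0000·42.7/27.2 = 83.2022
SG_post = 1 + 83.2022/1000

1.0832


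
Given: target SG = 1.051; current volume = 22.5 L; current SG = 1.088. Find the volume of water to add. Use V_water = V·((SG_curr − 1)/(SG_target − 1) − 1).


V_water = 22.5·((1.088 − 1)/(1.051 − 1) − 1)

16.3235 L


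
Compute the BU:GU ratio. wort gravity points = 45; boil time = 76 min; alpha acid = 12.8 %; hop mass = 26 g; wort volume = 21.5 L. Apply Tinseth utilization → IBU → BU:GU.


U = 1.65·0.000125^(GP/1000)·(1−e^(−0.04t))/4.15;  IBU = (α/100)·m·U·1000/V;  BU:GU = IBU/GP
U = 1.65·0.000125^(45/1000)·(1−e^(−0.04·76))/4.15 = 0.2526
IBU = (12.8/100)·26·0.2526·1000/21.5 = 39.1069
BU:GU = 39.1069/45

0.8690


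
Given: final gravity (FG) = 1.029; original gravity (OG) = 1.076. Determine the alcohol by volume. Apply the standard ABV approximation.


ABV = (OG − FG) · 131.25
ABV = (1.076 − 1.029) · 131.25

6.1688 % ABV


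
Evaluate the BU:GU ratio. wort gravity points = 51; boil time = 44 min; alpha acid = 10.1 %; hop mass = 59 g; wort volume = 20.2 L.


U = 1.65·0.000125^(GP/1000)·(1−e^(−0.04t))/4.15;  IBU = (α/100)·m·U·1000/V;  BU:GU = IBU/GP
U = 1.65·0.000125^(51/1000)·(1−e^(−0.04·44))/4.15 = 0.2082
IBU = (10.1/100)·59·0.2082·1000/20.2 = 61.4055
BU:GU = 61.4055/51

1.2040


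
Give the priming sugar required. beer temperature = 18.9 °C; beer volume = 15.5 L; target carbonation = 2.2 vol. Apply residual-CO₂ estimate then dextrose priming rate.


residual = 14.695·(0.01821 + 0.09011·e^(−0.04·T));  sugar = (target − residual)·4.0·V
residual = 14.695·(0.01821 + 0.09011·e^(−0.04·18.9)) = 0.8893
sugar = (2.2 − 0.8893)·4.0·15.5

81.2605 g


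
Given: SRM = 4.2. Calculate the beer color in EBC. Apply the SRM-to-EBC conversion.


EBC = SRM · 1.97
EBC = 4.2 · 1.97

8.2740 EBC


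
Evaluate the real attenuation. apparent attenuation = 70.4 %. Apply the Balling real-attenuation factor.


RA = AA · 0.8192
RA = 70.4 · 0.8192

57.6717 %


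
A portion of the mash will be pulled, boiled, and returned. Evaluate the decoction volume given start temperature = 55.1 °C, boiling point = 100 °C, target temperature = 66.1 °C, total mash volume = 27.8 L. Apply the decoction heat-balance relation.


V_dec = V_total·(T_target − T_start)/(T_boil − T_start)
V_dec = 27.8·(66.1 − 55.1)/(100 − 55.1)

6.8107 L


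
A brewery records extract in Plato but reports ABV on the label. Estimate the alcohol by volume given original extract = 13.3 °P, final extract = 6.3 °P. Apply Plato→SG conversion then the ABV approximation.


SG = 259/(259 − P);  ABV = (OG − FG)·131.25
OG = 259/(259 − 13.3) = 1.0541
FG = 259/(259 − 6.3) = 1.0249
ABV = (1.0541 − 1.0249)·131.25

3.8325 % ABV


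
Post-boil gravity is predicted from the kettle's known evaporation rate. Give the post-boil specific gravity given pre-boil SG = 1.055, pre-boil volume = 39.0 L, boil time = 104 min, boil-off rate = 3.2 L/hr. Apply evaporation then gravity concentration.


V_post = V_pre − rate·(t/60);  SG_post = 1 + (SG_pre−1)·V_pre/V_post
V_post = 39.0 − 3.2·(104/60) = 33.4533
SG_post = 1 + (1.055 − 1)·39.0/33.4533

1.0641


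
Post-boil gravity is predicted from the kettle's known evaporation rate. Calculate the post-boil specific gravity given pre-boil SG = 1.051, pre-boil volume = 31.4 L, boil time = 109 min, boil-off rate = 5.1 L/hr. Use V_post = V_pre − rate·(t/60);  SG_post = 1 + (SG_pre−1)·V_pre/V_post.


V_post = 31.4 − 5.1·(109/60) = 22.1350
SG_post = 1 + (1.051 − 1)·31.4/22.1350

1.0723


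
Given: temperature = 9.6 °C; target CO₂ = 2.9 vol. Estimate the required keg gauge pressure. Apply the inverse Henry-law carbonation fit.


psi = vols/(0.01821 + 0.09011·e^(−0.04·T)) − 14.695
psi = 2.9/(0.01821 + 0.09011·e^(−0.04·9.6)) − 14.695

21.7432 psi


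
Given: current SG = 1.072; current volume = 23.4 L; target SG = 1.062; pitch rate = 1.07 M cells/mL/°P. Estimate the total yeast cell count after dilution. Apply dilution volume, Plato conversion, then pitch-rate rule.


V_w = V·((SG_c−1)/(SG_t−1)−1);  °P = 259 − 259/SG_t;  cells = rate·(V+V_w)·°P
V_w = 23.4·((1.072−1)/(1.062−1)−1) = 3.7742
V_final = 23.4 + 3.7742 = 27.1742
°P = 259 − 259/1.062 = 15.1205
cells = 1.07·27.1742·15.1205

439.6503 billion cells


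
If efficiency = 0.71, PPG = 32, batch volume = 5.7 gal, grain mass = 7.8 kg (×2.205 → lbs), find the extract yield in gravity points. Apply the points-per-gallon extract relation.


points = lbs × PPG × eff / vol
lbs = 7.8 × 2.205 = 17.1990
points = 17.1990 × 32 × 0.71 / 5.7

68.5546 points


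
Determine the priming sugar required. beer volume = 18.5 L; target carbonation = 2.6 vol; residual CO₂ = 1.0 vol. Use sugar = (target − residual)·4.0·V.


sugar = (2.6 − 1.0)·4.0·18.5

118.4000 g


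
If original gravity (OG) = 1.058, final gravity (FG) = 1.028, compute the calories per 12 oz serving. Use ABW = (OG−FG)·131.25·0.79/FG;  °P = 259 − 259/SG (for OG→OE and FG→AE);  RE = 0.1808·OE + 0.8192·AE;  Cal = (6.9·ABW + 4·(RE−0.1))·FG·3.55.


ABW = (1.058 − 1.028)·131.25·0.79/1.028 = 3.0259
OE = 259 − 259/1.058 = 14.1985 °P
AE = 259 − 259/1.028 = 7.0545 °P
RE = 0.1808·14.1985 + 0.8192·7.0545 = 8.3461 °P
Cal = (6.9·3.0259 + 4·(8.3461−0.1))·1.028·3.55

196.5682 kcal


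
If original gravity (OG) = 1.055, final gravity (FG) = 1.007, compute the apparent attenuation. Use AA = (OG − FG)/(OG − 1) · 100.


AA = (1.055 − 1.007)/(1.055 − 1) · 100

87.2727 %


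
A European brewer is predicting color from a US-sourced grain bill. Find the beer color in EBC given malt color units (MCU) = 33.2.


SRM = 1.4922·MCU^0.6859;  EBC = SRM·1.97
SRM = 1.4922·33.2^0.6859 = 16.4883
EBC = 16.4883·1.97

32.4819 EBC


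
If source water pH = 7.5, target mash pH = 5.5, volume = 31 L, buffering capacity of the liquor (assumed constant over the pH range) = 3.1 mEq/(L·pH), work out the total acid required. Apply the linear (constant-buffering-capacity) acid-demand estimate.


acid = buffering capacity · (pH_source − pH_target) · V
acid = 3.1 · (7.5 − 5.5) · 31

192.2000 mEq


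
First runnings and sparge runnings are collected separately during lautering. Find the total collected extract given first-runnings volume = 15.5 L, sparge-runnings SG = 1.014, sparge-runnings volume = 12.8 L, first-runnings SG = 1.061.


total = Σ (SG_i − 1)·1000·V_i
first = (1.061 − 1)·1000·15.5 = 945.5000
sparge = (1.014 − 1)·1000·12.8 = 179.2000
total = 945.5000 + 179.2000

1124.7000 gravity·L


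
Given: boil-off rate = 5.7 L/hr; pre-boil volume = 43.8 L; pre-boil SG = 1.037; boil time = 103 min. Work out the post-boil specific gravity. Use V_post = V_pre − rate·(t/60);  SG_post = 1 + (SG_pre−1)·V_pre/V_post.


V_post = 43.8 − 5.7·(103/60) = 34.0150
SG_post = 1 + (1.037 − 1)·43.8/34.0150

1.0476


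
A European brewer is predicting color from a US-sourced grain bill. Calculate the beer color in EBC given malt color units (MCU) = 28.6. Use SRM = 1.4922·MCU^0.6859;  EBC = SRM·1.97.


SRM = 1.4922·28.6^0.6859 = 14.8850
EBC = 14.8850·1.97

29.3234 EBC


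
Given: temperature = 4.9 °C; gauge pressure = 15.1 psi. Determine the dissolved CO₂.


vols = (P + 14.695)·(0.01821 + 0.09011·e^(−0.04·T))
vols = (15.1 + 14.695)·(0.01821 + 0.09011·e^(−0.04·4.9))

2.7495 volumes


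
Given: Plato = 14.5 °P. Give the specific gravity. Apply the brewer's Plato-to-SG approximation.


SG = 259/(259 − P)
SG = 259/(259 − 14.5)

1.0593


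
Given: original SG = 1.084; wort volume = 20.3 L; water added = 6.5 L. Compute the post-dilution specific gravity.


SG_new = 1 + (SG_old − 1)·V_old/(V_old + V_water)
pts = (1.084 − 1)·1000·20.3/(20.3 + 6.5) = 63.6269
SG_new = 1 + 63.6269/1000

1.0636


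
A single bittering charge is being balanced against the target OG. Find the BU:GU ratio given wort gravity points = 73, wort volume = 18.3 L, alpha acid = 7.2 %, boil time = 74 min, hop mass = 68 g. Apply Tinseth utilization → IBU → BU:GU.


U = 1.65·0.000125^(GP/1000)·(1−e^(−0.04t))/4.15;  IBU = (α/100)·m·U·1000/V;  BU:GU = IBU/GP
U = 1.65·0.000125^(73/1000)·(1−e^(−0.04·74))/4.15 = 0.1956
IBU = (7.2/100)·68·0.1956·1000/18.3 = 52.3350
BU:GU = 52.3350/73

0.7169


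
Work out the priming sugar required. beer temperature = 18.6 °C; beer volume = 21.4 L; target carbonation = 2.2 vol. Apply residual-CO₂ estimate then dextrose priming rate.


residual = 14.695·(0.01821 + 0.09011·e^(−0.04·T));  sugar = (target − residual)·4.0·V
residual = 14.695·(0.01821 + 0.09011·e^(−0.04·18.6)) = 0.8969
sugar = (2.2 − 0.8969)·4.0·21.4

111.5495 g


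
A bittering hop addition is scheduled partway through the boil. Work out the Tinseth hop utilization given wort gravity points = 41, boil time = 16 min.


U = 1.65·0.000125^(GP/1000) · (1 − e^(−0.04·t))/4.15
bigness = 1.65·0.000125^(41/1000) = 1.1415
boil_factor = (1 − e^(−0.04·16))/4.15 = 0.1139
U = 1.1415 · 0.1139

0.1300


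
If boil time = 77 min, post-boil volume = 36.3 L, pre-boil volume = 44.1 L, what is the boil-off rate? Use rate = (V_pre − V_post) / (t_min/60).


rate = (44.1 − 36.3) / (77/60)

6.0779 L/hr


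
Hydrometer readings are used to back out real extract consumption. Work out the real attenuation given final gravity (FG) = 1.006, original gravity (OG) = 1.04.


AA = (OG−FG)/(OG−1)·100;  RA = AA·0.8192
AA = (1.04 − 1.006)/(1.04 − 1)·100 = 85.0000
RA = 85.0000·0.8192

69.6320 %


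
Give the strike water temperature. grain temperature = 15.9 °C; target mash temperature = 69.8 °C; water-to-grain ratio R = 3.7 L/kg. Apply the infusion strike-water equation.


T_strike = (0.41/R)·(T_mash − T_grain) + T_mash
T_strike = (0.41/3.7)·(69.8 − 15.9) + 69.8

75.7727 °C


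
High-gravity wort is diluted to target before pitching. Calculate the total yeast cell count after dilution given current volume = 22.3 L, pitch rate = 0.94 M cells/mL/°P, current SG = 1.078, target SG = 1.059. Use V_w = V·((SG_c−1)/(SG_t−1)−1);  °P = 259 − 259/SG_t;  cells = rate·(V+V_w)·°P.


V_w = 22.3·((1.078−1)/(1.059−1)−1) = 7.1814
V_final = 22.3 + 7.1814 = 29.4814
°P = 259 − 259/1.059 = 14.4297
cells = 0.94·29.4814·14.4297

399.8813 billion cells


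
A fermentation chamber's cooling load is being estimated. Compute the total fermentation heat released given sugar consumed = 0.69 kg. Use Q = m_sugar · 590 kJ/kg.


Q = 0.69 · 590

407.1000 kJ


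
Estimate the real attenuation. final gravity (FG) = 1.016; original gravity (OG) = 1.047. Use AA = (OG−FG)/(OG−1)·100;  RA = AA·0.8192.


AA = (1.047 − 1.016)/(1.047 − 1)·100 = 65.9574
RA = 65.9574·0.8192

54.0323 %


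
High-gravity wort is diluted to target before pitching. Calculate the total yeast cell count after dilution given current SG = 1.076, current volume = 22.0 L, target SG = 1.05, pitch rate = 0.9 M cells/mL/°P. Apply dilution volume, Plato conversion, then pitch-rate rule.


V_w = V·((SG_c−1)/(SG_t−1)−1);  °P = 259 − 259/SG_t;  cells = rate·(V+V_w)·°P
V_w = 22.0·((1.076−1)/(1.05−1)−1) = 11.4400
V_final = 22.0 + 11.4400 = 33.4400
°P = 259 − 259/1.05 = 12.3333
cells = 0.9·33.4400·12.3333

371.1840 billion cells


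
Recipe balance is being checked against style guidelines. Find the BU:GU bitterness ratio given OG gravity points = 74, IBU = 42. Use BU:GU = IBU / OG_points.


BU:GU = 42 / 74

0.5676


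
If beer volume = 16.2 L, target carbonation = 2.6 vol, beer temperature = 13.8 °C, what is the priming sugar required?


residual = 14.695·(0.01821 + 0.09011·e^(−0.04·T));  sugar = (target − residual)·4.0·V
residual = 14.695·(0.01821 + 0.09011·e^(−0.04·13.8)) = 1.0300
sugar = (2.6 − 1.0300)·4.0·16.2

101.7329 g


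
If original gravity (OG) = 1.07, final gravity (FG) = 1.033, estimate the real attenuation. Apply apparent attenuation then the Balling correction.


AA = (OG−FG)/(OG−1)·100;  RA = AA·0.8192
AA = (1.07 − 1.033)/(1.07 − 1)·100 = 52.8571
RA = 52.8571·0.8192

43.3006 %


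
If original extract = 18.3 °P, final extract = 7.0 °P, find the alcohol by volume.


SG = 259/(259 − P);  ABV = (OG − FG)·131.25
OG = 259/(259 − 18.3) = 1.0760
FG = 259/(259 − 7.0) = 1.0278
ABV = (1.0760 − 1.0278)·131.25

6.3329 % ABV


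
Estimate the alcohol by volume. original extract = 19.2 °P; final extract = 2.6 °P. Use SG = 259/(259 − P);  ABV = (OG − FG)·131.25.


OG = 259/(259 − 19.2) = 1.0801
FG = 259/(259 − 2.6) = 1.0101
ABV = (1.0801 − 1.0101)·131.25

9.1778 % ABV


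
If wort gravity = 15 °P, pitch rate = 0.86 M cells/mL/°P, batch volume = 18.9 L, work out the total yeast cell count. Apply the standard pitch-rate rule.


cells (billions) = rate · V_L · °P
cells = 0.86 · 18.9 · 15

243.8100 billion cells


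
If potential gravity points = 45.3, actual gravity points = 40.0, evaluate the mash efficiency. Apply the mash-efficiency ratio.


efficiency = actual / potential × 100
efficiency = 40.0 / 45.3 × 100

88.3002 %


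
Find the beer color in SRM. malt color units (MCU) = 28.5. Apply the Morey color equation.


SRM = 1.4922 · MCU^0.6859
SRM = 1.4922 · 28.5^0.6859

14.8493 SRM


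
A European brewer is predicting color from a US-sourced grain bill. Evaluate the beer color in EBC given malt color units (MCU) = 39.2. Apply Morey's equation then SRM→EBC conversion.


SRM = 1.4922·MCU^0.6859;  EBC = SRM·1.97
SRM = 1.4922·39.2^0.6859 = 18.4783
EBC = 18.4783·1.97

36.4022 EBC


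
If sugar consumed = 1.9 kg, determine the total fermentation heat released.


Q = m_sugar · 590 kJ/kg
Q = 1.9 · 590

1121.0000 kJ


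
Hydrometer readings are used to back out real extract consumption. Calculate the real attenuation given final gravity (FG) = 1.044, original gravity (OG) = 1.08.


AA = (OG−FG)/(OG−1)·100;  RA = AA·0.8192
AA = (1.08 − 1.044)/(1.08 − 1)·100 = 45.0000
RA = 45.0000·0.8192

36.8640 %


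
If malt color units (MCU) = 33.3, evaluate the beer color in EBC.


SRM = 1.4922·MCU^0.6859;  EBC = SRM·1.97
SRM = 1.4922·33.3^0.6859 = 16.5223
EBC = 16.5223·1.97

32.5490 EBC


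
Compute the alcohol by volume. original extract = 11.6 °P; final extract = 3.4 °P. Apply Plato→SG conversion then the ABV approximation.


SG = 259/(259 − P);  ABV = (OG − FG)·131.25
OG = 259/(259 − 11.6) = 1.0469
FG = 259/(259 − 3.4) = 1.0133
ABV = (1.0469 − 1.0133)·131.25

4.4081 % ABV


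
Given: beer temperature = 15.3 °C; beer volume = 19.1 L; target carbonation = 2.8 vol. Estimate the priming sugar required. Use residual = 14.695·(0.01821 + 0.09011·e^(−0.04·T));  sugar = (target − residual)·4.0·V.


residual = 14.695·(0.01821 + 0.09011·e^(−0.04·15.3)) = 0.9856
sugar = (2.8 − 0.9856)·4.0·19.1

138.6167 g


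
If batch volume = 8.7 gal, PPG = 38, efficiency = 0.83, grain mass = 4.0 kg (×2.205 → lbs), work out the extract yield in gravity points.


points = lbs × PPG × eff / vol
lbs = 4.0 × 2.205 = 8.8200
points = 8.8200 × 38 × 0.83 / 8.7

31.9750 points


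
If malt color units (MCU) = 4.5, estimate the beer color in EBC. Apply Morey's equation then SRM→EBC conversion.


SRM = 1.4922·MCU^0.6859;  EBC = SRM·1.97
SRM = 1.4922·4.5^0.6859 = 4.1866
EBC = 4.1866·1.97

8.2477 EBC


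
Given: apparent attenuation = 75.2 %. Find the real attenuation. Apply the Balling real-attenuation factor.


RA = AA · 0.8192
RA = 75.2 · 0.8192

61.6038 %


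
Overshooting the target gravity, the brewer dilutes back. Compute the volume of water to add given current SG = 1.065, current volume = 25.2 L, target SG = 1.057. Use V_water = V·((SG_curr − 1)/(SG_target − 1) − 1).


V_water = 25.2·((1.065 − 1)/(1.057 − 1) − 1)

3.5368 L


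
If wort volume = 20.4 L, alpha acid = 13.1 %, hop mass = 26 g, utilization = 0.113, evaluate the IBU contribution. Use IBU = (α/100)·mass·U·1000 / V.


IBU = (13.1/100)·26·0.113·1000 / 20.4

18.8666 IBU


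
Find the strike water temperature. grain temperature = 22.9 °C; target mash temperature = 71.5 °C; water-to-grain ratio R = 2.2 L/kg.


T_strike = (0.41/R)·(T_mash − T_grain) + T_mash
T_strike = (0.41/2.2)·(71.5 − 22.9) + 71.5

80.5573 °C


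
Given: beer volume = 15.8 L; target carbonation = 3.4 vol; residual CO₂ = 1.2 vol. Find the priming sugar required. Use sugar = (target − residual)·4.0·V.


sugar = (3.4 − 1.2)·4.0·15.8

139.0400 g


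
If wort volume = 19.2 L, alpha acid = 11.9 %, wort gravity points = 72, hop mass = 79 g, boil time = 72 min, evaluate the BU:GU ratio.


U = 1.65·0.000125^(GP/1000)·(1−e^(−0.04t))/4.15;  IBU = (α/100)·m·U·1000/V;  BU:GU = IBU/GP
U = 1.65·0.000125^(72/1000)·(1−e^(−0.04·72))/4.15 = 0.1965
IBU = (11.9/100)·79·0.1965·1000/19.2 = 96.2047
BU:GU = 96.2047/72

1.3362


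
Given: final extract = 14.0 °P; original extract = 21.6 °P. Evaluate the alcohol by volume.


SG = 259/(259 − P);  ABV = (OG − FG)·131.25
OG = 259/(259 − 21.6) = 1.0910
FG = 259/(259 − 14.0) = 1.0571
ABV = (1.0910 − 1.0571)·131.25

4.4419 % ABV


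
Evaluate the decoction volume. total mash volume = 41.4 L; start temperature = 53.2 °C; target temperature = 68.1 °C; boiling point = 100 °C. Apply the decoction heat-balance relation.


V_dec = V_total·(T_target − T_start)/(T_boil − T_start)
V_dec = 41.4·(68.1 − 53.2)/(100 − 53.2)

13.1808 L


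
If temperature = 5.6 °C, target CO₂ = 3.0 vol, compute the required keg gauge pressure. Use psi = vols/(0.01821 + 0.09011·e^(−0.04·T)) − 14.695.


psi = 3.0/(0.01821 + 0.09011·e^(−0.04·5.6)) − 14.695

18.5510 psi


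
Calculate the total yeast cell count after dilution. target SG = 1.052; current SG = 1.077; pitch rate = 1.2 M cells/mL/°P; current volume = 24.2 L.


V_w = V·((SG_c−1)/(SG_t−1)−1);  °P = 259 − 259/SG_t;  cells = rate·(V+V_w)·°P
V_w = 24.2·((1.077−1)/(1.052−1)−1) = 11.6346
V_final = 24.2 + 11.6346 = 35.8346
°P = 259 − 259/1.052 = 12.8023
cells = 1.2·35.8346·12.8023

550.5178 billion cells


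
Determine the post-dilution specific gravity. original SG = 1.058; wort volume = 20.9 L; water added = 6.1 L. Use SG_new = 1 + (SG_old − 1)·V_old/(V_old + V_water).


pts = (1.058 − 1)·1000·20.9/(20.9 + 6.1) = 44.8963
SG_new = 1 + 44.8963/1000

1.0449


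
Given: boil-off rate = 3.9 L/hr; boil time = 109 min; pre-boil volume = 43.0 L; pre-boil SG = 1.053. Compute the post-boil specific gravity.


V_post = V_pre − rate·(t/60);  SG_post = 1 + (SG_pre−1)·V_pre/V_post
V_post = 43.0 − 3.9·(109/60) = 35.9150
SG_post = 1 + (1.053 − 1)·43.0/35.9150

1.0635


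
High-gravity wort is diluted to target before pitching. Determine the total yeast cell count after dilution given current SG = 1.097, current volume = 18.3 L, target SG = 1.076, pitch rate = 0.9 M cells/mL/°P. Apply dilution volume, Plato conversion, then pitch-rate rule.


V_w = V·((SG_c−1)/(SG_t−1)−1);  °P = 259 − 259/SG_t;  cells = rate·(V+V_w)·°P
V_w = 18.3·((1.097−1)/(1.076−1)−1) = 5.0566
V_final = 18.3 + 5.0566 = 23.3566
°P = 259 − 259/1.076 = 18.2937
cells = 0.9·23.3566·18.2937

384.5500 billion cells


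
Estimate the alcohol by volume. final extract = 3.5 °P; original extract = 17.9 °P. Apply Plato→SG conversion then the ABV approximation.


SG = 259/(259 − P);  ABV = (OG − FG)·131.25
OG = 259/(259 − 17.9) = 1.0742
FG = 259/(259 − 3.5) = 1.0137
ABV = (1.0742 − 1.0137)·131.25

7.9465 % ABV


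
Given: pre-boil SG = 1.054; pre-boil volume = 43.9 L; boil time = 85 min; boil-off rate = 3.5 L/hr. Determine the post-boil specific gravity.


V_post = V_pre − rate·(t/60);  SG_post = 1 + (SG_pre−1)·V_pre/V_post
V_post = 43.9 − 3.5·(85/60) = 38.9417
SG_post = 1 + (1.054 − 1)·43.9/38.9417

1.0609


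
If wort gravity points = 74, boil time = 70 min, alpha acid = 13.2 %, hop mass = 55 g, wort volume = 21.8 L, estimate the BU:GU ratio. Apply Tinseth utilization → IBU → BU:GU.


U = 1.65·0.000125^(GP/1000)·(1−e^(−0.04t))/4.15;  IBU = (α/100)·m·U·1000/V;  BU:GU = IBU/GP
U = 1.65·0.000125^(74/1000)·(1−e^(−0.04·70))/4.15 = 0.1920
IBU = (13.2/100)·55·0.1920·1000/21.8 = 63.9500
BU:GU = 63.9500/74

0.8642


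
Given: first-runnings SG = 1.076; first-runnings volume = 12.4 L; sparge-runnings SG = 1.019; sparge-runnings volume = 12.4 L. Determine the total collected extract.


total = Σ (SG_i − 1)·1000·V_i
first = (1.076 − 1)·1000·12.4 = 942.4000
sparge = (1.019 − 1)·1000·12.4 = 235.6000
total = 942.4000 + 235.6000

1178.0000 gravity·L


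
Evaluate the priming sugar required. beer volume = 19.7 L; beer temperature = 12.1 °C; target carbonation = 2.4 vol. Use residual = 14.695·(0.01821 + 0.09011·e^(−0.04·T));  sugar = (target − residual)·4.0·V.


residual = 14.695·(0.01821 + 0.09011·e^(−0.04·12.1)) = 1.0837
sugar = (2.4 − 1.0837)·4.0·19.7

103.7247 g


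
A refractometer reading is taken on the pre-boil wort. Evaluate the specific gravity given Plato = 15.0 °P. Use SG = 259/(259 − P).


SG = 259/(259 − 15.0)

1.0615


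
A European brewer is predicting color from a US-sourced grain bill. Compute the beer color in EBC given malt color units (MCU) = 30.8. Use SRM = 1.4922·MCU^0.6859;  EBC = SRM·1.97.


SRM = 1.4922·30.8^0.6859 = 15.6612
EBC = 15.6612·1.97

30.8525 EBC


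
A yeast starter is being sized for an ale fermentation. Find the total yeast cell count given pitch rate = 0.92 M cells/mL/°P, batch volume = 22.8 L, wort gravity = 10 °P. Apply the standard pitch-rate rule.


cells (billions) = rate · V_L · °P
cells = 0.92 · 22.8 · 10

209.7600 billion cells


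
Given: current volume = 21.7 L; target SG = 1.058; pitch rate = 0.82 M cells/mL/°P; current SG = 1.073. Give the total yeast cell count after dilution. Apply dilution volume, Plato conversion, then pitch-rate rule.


V_w = V·((SG_c−1)/(SG_t−1)−1);  °P = 259 − 259/SG_t;  cells = rate·(V+V_w)·°P
V_w = 21.7·((1.073−1)/(1.058−1)−1) = 5.6121
V_final = 21.7 + 5.6121 = 27.3121
°P = 259 − 259/1.058 = 14.1985
cells = 0.82·27.3121·14.1985

317.9879 billion cells


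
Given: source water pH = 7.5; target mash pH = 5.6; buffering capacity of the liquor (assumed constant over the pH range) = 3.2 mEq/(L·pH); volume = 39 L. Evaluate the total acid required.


acid = buffering capacity · (pH_source − pH_target) · V
acid = 3.2 · (7.5 − 5.6) · 39

237.1200 mEq


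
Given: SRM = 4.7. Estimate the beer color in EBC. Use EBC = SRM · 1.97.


EBC = 4.7 · 1.97

9.2590 EBC


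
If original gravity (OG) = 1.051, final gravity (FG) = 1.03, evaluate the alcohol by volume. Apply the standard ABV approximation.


ABV = (OG − FG) · 131.25
ABV = (1.051 − 1.03) · 131.25

2.7562 % ABV


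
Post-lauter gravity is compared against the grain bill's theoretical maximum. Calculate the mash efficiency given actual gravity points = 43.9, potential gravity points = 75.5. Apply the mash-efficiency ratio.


efficiency = actual / potential × 100
efficiency = 43.9 / 75.5 × 100

58.1457 %


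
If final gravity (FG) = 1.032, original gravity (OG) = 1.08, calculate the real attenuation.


AA = (OG−FG)/(OG−1)·100;  RA = AA·0.8192
AA = (1.08 − 1.032)/(1.08 − 1)·100 = 60.0000
RA = 60.0000·0.8192

49.1520 %


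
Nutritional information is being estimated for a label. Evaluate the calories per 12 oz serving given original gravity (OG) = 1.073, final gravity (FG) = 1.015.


ABW = (OG−FG)·131.25·0.79/FG;  °P = 259 − 259/SG (for OG→OE and FG→AE);  RE = 0.1808·OE + 0.8192·AE;  Cal = (6.9·ABW + 4·(RE−0.1))·FG·3.55
ABW = (1.073 − 1.015)·131.25·0.79/1.015 = 5.9250
OE = 259 − 259/1.073 = 17.6207 °P
AE = 259 − 259/1.015 = 3.8276 °P
RE = 0.1808·17.6207 + 0.8192·3.8276 = 6.3214 °P
Cal = (6.9·5.9250 + 4·(6.3214−0.1))·1.015·3.55

236.9786 kcal


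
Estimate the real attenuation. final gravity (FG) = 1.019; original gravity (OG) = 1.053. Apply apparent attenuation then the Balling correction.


AA = (OG−FG)/(OG−1)·100;  RA = AA·0.8192
AA = (1.053 − 1.019)/(1.053 − 1)·100 = 64.1509
RA = 64.1509·0.8192

52.5525 %


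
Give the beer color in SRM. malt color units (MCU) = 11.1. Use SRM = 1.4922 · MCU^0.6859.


SRM = 1.4922 · 11.1^0.6859

7.7770 SRM


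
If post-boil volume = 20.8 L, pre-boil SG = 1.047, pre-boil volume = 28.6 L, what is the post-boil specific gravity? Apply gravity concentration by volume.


SG_post = 1 + (SG_pre − 1)·V_pre/V_post
pts_pre = (1.047 − 1)·1000 = 47.0000
pts_post = 47.0000·28.6/20.8 = 64.6250
SG_post = 1 + 64.6250/1000

1.0646


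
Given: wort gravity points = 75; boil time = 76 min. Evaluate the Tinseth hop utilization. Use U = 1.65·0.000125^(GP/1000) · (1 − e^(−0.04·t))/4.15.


bigness = 1.65·0.000125^(75/1000) = 0.8409
boil_factor = (1 − e^(−0.04·76))/4.15 = 0.2294
U = 0.8409 · 0.2294

0.1929


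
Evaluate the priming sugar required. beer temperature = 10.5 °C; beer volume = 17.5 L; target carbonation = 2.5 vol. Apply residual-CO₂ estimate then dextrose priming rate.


residual = 14.695·(0.01821 + 0.09011·e^(−0.04·T));  sugar = (target − residual)·4.0·V
residual = 14.695·(0.01821 + 0.09011·e^(−0.04·10.5)) = 1.1376
sugar = (2.5 − 1.1376)·4.0·17.5

95.3655 g


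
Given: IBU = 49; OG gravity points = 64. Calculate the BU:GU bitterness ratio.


BU:GU = IBU / OG_points
BU:GU = 49 / 64

0.7656


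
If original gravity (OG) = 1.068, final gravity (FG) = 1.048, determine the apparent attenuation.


AA = (OG − FG)/(OG − 1) · 100
AA = (1.068 − 1.048)/(1.068 − 1) · 100

29.4118 %


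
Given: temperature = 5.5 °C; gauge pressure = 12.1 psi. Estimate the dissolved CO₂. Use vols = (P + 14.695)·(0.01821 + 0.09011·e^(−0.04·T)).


vols = (12.1 + 14.695)·(0.01821 + 0.09011·e^(−0.04·5.5))

2.4256 volumes


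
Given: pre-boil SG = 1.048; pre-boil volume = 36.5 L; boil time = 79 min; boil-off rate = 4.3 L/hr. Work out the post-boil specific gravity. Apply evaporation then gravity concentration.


V_post = V_pre − rate·(t/60);  SG_post = 1 + (SG_pre−1)·V_pre/V_post
V_post = 36.5 − 4.3·(79/60) = 30.8383
SG_post = 1 + (1.048 − 1)·36.5/30.8383

1.0568


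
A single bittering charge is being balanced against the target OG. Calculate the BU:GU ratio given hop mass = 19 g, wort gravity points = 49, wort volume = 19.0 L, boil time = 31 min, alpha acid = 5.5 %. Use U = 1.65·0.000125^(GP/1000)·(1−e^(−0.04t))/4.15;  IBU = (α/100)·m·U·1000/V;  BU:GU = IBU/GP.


U = 1.65·0.000125^(49/1000)·(1−e^(−0.04·31))/4.15 = 0.1819
IBU = (5.5/100)·19·0.1819·1000/19.0 = 10.0042
BU:GU = 10.0042/49

0.2042


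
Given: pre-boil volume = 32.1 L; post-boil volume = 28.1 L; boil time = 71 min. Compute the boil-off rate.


rate = (V_pre − V_post) / (t_min/60)
rate = (32.1 − 28.1) / (71/60)

3.3803 L/hr


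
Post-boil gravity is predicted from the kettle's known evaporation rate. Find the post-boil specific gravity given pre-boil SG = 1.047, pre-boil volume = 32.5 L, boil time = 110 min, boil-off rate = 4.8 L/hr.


V_post = V_pre − rate·(t/60);  SG_post = 1 + (SG_pre−1)·V_pre/V_post
V_post = 32.5 − 4.8·(110/60) = 23.7000
SG_post = 1 + (1.047 − 1)·32.5/23.7000

1.0645


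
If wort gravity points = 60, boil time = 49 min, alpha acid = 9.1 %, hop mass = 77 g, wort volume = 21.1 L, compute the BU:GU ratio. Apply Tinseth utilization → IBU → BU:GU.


U = 1.65·0.000125^(GP/1000)·(1−e^(−0.04t))/4.15;  IBU = (α/100)·m·U·1000/V;  BU:GU = IBU/GP
U = 1.65·0.000125^(60/1000)·(1−e^(−0.04·49))/4.15 = 0.1992
IBU = (9.1/100)·77·0.1992·1000/21.1 = 66.1553
BU:GU = 66.1553/60

1.1026


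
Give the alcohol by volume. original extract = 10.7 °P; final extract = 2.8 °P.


SG = 259/(259 − P);  ABV = (OG − FG)·131.25
OG = 259/(259 − 10.7) = 1.0431
FG = 259/(259 − 2.8) = 1.0109
ABV = (1.0431 − 1.0109)·131.25

4.2215 % ABV


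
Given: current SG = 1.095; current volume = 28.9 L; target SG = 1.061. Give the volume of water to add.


V_water = V·((SG_curr − 1)/(SG_target − 1) − 1)
V_water = 28.9·((1.095 − 1)/(1.061 − 1) − 1)

16.1082 L


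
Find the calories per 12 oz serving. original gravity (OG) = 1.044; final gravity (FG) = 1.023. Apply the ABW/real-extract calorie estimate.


ABW = (OG−FG)·131.25·0.79/FG;  °P = 259 − 259/SG (for OG→OE and FG→AE);  RE = 0.1808·OE + 0.8192·AE;  Cal = (6.9·ABW + 4·(RE−0.1))·FG·3.55
ABW = (1.044 − 1.023)·131.25·0.79/1.023 = 2.1285
OE = 259 − 259/1.044 = 10.9157 °P
AE = 259 − 259/1.023 = 5.8231 °P
RE = 0.1808·10.9157 + 0.8192·5.8231 = 6.7438 °P
Cal = (6.9·2.1285 + 4·(6.7438−0.1))·1.023·3.55

149.8484 kcal


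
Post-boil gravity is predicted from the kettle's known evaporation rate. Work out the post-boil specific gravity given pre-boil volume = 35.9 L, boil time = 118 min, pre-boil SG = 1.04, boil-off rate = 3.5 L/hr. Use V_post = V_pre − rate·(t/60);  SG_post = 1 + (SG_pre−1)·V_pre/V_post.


V_post = 35.9 − 3.5·(118/60) = 29.0167
SG_post = 1 + (1.04 − 1)·35.9/29.0167

1.0495


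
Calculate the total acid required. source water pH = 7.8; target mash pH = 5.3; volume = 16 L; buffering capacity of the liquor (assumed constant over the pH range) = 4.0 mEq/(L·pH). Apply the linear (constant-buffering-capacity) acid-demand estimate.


acid = buffering capacity · (pH_source − pH_target) · V
acid = 4.0 · (7.8 − 5.3) · 16

160.0000 mEq


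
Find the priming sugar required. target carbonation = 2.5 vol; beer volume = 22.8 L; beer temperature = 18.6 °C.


residual = 14.695·(0.01821 + 0.09011·e^(−0.04·T));  sugar = (target − residual)·4.0·V
residual = 14.695·(0.01821 + 0.09011·e^(−0.04·18.6)) = 0.8969
sugar = (2.5 − 0.8969)·4.0·22.8

146.2071 g
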